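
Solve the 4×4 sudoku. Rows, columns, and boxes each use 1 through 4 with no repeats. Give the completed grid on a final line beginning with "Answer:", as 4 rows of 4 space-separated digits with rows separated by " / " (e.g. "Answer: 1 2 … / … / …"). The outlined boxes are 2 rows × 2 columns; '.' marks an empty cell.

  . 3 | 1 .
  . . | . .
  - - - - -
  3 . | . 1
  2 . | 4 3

Step 1. [r2c2∈{1,2,4}] across col 2, 2 lands solely at r2c2 ⇒ r2c2=2.
Step 2. [r2c4∈{4}] r2c4 has the single candidate 4 ⇒ r2c4=4.
Step 3. [r2c3∈{3}] r2c3 is down to just 3. So r2c3=3.
Step 4. [r3c2∈{4}] nothing but 4 survives at r3c2, so r3c2=4.
Step 5. [r4c2∈{1}] r4c2 has the single candidate 1. So r4c2=1.
Step 6. [r2c1∈{1}] r2c1's peers cover all but 1. So r2c1=1.
Step 7. [r3c3∈{2}] nothing but 2 survives at r3c3 ⇒ r3c3=2.
Step 8. [r1c1∈{4}] only 4 remains possible at r1c1 ⇒ r1c1=4.
Step 9. [r1c4∈{2}] only 2 remains possible at r1c4. So r1c4=2.

Answer: 4 3 1 2 / 1 2 3 4 / 3 4 2 1 / 2 1 4 3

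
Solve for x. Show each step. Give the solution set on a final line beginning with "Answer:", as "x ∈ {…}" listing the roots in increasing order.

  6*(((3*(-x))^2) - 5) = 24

Step 1. [6*(((3*(-x))^2) - 5) = 24] 6 out front; divide by 6 ⇒ div: ((3*(-x))^2) - 5 = 4.
Step 2. [((3*(-x))^2) - 5 = 4] peel the -5: add 5 from each side ⇒ sub: (3*(-x))^2 = 9.
Step 3. [(3*(-x))^2 = 9] 9 ≥ 0, LHS is (·)² — take ±√, so sqrt: 3*(-x) = 3 or -3.
Step 4. [3*(-x) = 3 or -3] leading coefficient 3: divide by 3 ⇒ div: -x = 1 or -1.
Step 5. [-x = 1 or -1] flip signs both sides ⇒ neg: x = -1 or 1.

Answer: x ∈ {-1, 1}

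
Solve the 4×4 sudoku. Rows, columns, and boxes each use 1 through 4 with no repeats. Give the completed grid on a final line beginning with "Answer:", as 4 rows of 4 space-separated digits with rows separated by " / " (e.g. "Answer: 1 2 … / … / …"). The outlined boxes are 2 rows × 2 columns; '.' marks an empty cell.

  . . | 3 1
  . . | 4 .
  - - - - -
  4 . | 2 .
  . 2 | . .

Step 1. [r3c2∈{1,3}] 1 has one home in row 3: r3c2 ⇒ r3c2=1.
Step 2. [r4c1∈{3}] r4c1 has the single candidate 3, so r4c1=3.
Step 3. [r2c4∈{2}] r2c4 is down to just 2, so r2c4=2.
Step 4. [r2c1∈{1}] r2c1 has the single candidate 1 ⇒ r2c1=1.
Step 5. [r4c4∈{4}] r4c4's peers cover all but 4, so r4c4=4.
Step 6. [r1c2∈{4}] only 4 remains possible at r1c2. So r1c2=4.
Step 7. [r3c4∈{3}] r3c4 is down to just 3. So r3c4=3.
Step 8. [r2c2∈{3}] nothing but 3 survives at r2c2, so r2c2=3.
Step 9. [r4c3∈{1}] r4c3 is down to just 1. So r4c3=1.
Step 10. [r1c1∈{2}] only 2 remains possible at r1c1 ⇒ r1c1=2.

Answer: 2 4 3 1 / 1 3 4 2 / 4 1 2 3 / 3 2 1 4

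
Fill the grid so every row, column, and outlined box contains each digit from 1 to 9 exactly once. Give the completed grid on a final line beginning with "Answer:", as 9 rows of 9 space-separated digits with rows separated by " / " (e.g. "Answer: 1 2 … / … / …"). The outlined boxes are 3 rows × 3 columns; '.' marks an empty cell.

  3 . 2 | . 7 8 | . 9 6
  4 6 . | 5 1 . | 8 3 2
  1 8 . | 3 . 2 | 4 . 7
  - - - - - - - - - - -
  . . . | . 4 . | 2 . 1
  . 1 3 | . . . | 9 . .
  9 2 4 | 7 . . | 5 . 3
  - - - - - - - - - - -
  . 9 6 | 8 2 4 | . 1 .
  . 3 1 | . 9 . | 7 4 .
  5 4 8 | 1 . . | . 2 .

Step 1. [r8c4∈{6}] only 6 remains possible at r8c4, so r8c4=6.
Step 2. [r4c2∈{5,7}] across col 2, 7 lands solely at r4c2. So r4c2=7.
Step 3. [r4c6∈{3,5,6,9}] row 4 places 3 nowhere but r4c6. So r4c6=3.
Step 4. [r5c5∈{5,6,8}] r5c5 is the only open cell in col 5 admitting 5, so r5c5=5.
Step 5. [r5c6∈{6}] r5c6 is down to just 6. So r5c6=6.
Step 6. [r5c1∈{8}] only 8 remains possible at r5c1. So r5c1=8.
Step 7. [r6c8∈{6,8}] r6c8 is the only open cell in row 6 admitting 6, so r6c8=6.
Step 8. [r3c3∈{5,9}] r3c3 is the only open cell in row 3 admitting 9, so r3c3=9.
Step 9. [r9c5∈{3}] r9c5 has the single candidate 3, so r9c5=3.
Step 10. [r8c9∈{5,8}] 8 has one home in row 8: r8c9 ⇒ r8c9=8.
Step 11. [r5c4∈{2}] r5c4 is down to just 2 ⇒ r5c4=2.
Step 12. [r8c6∈{5}] r8c6's peers cover all but 5 ⇒ r8c6=5.
Step 13. [r1c4∈{4}] r1c4's peers cover all but 4, so r1c4=4.
Step 14. [r5c9∈{4}] r5c9's peers cover all but 4, so r5c9=4.
Step 15. [r4c8∈{8}] r4c8 is down to just 8. So r4c8=8.
Step 16. [r2c3∈{7}] r2c3 is down to just 7, so r2c3=7.
Step 17. [r9c7∈{6}] r9c7 has the single candidate 6 ⇒ r9c7=6.
Step 18. [r2c6∈{9}] only 9 remains possible at r2c6 ⇒ r2c6=9.
Step 19. [r9c6∈{7}] only 7 remains possible at r9c6, so r9c6=7.
Step 20. [r3c5∈{6}] nothing but 6 survives at r3c5. So r3c5=6.
Step 21. [r1c7∈{1}] r1c7 is down to just 1, so r1c7=1.
Step 22. [r9c9∈{9}] r9c9 is down to just 9. So r9c9=9.
Step 23. [r8c1∈{2}] r8c1 is down to just 2 ⇒ r8c1=2.
Step 24. [r6c5∈{8}] r6c5's peers cover all but 8 ⇒ r6c5=8.
Step 25. [r5c8∈{7}] r5c8's peers cover all but 7. So r5c8=7.
Step 26. [r7c9∈{5}] r7c9 is down to just 5 ⇒ r7c9=5.
Step 27. [r7c1∈{7}] r7c1's peers cover all but 7 ⇒ r7c1=7.
Step 28. [r6c6∈{1}] r6c6 has the single candidate 1 ⇒ r6c6=1.
Step 29. [r4c4∈{9}] r4c4 has the single candidate 9 ⇒ r4c4=9.
Step 30. [r3c8∈{5}] only 5 remains possible at r3c8. So r3c8=5.
Step 31. [r7c7∈{3}] r7c7 has the single candidate 3 ⇒ r7c7=3.
Step 32. [r1c2∈{5}] r1c2 is down to just 5 ⇒ r1c2=5.
Step 33. [r4c1∈{6}] r4c1 has the single candidate 6, so r4c1=6.
Step 34. [r4c3∈{5}] only 5 remains possible at r4c3, so r4c3=5.

Answer: 3 5 2 4 7 8 1 9 6 / 4 6 7 5 1 9 8 3 2 / 1 8 9 3 6 2 4 5 7 / 6 7 5 9 4 3 2 8 1 / 8 1 3 2 5 6 9 7 4 / 9 2 4 7 8 1 5 6 3 / 7 9 6 8 2 4 3 1 5 / 2 3 1 6 9 5 7 4 8 / 5 4 8 1 3 7 6 2 9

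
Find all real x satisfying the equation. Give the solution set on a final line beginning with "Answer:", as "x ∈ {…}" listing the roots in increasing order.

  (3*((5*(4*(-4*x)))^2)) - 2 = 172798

Step 1. [(3*((5*(4*(-4*x)))^2)) - 2 = 172798] the outer -2 inverts by adding 2, so sub: 3*((5*(4*(-4*x)))^2) = 172800.
Step 2. [3*((5*(4*(-4*x)))^2) = 172800] 3·(inner) — divide through by 3 ⇒ div: (5*(4*(-4*x)))^2 = 57600.
Step 3. [(5*(4*(-4*x)))^2 = 57600] √ both sides: 57600 ≥ 0 gives two branches, so sqrt: 5*(4*(-4*x)) = 240 or -240.
Step 4. [5*(4*(-4*x)) = 240 or -240] 5 out front; divide by 5, so div: 4*(-4*x) = 48 or -48.
Step 5. [4*(-4*x) = 48 or -48] LHS = 4·(…); ÷4 both sides. So div: -4*x = 12 or -12.
Step 6. [-4*x = 12 or -12] -4 out front; divide by -4, so div: x = -3 or 3.

Answer: x ∈ {-3, 3}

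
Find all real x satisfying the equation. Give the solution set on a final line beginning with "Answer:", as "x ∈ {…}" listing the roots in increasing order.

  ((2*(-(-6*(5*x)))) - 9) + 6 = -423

Step 1. [((2*(-(-6*(5*x)))) - 9) + 6 = -423] the outer +6 inverts by subtracting 6 ⇒ sub: (2*(-(-6*(5*x)))) - 9 = -429.
Step 2. [(2*(-(-6*(5*x)))) - 9 = -429] 9 comes off first (add 9) ⇒ sub: 2*(-(-6*(5*x))) = -420.
Step 3. [2*(-(-6*(5*x))) = -420] 2·(inner) — divide through by 2. So div: -(-6*(5*x)) = -210.
Step 4. [-(-6*(5*x)) = -210] flip signs both sides. So neg: -6*(5*x) = 210.
Step 5. [-6*(5*x) = 210] -6·(inner) — divide through by -6, so div: 5*x = -35.
Step 6. [5*x = -35] divide by the outer 5, so div: x = -7.

Answer: x ∈ {-7}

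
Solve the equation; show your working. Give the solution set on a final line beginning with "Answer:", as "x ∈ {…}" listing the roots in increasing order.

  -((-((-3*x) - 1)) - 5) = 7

Step 1. [-((-((-3*x) - 1)) - 5) = 7] LHS negated; negate both sides. So neg: (-((-3*x) - 1)) - 5 = -7.
Step 2. [(-((-3*x) - 1)) - 5 = -7] 5 comes off first (add 5) ⇒ sub: -((-3*x) - 1) = -2.
Step 3. [-((-3*x) - 1) = -2] flip signs both sides ⇒ neg: (-3*x) - 1 = 2.
Step 4. [(-3*x) - 1 = 2] 1 comes off first (add 1). So sub: -3*x = 3.
Step 5. [-3*x = 3] -3 out front; divide by -3, so div: x = -1.

Answer: x ∈ {-1}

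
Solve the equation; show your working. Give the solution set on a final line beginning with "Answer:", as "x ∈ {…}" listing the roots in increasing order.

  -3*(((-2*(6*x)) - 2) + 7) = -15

Step 1. [-3*(((-2*(6*x)) - 2) + 7) = -15] -3·(inner) — divide through by -3, so div: ((-2*(6*x)) - 2) + 7 = 5.
Step 2. [((-2*(6*x)) - 2) + 7 = 5] 7 comes off first (subtract 7) ⇒ sub: (-2*(6*x)) - 2 = -2.
Step 3. [(-2*(6*x)) - 2 = -2] common factor -2 (LHS and -2) — divide through, so factor: (6*x) + 1 = 1.
Step 4. [(6*x) + 1 = 1] the outer +1 inverts by subtracting 1, so sub: 6*x = 0.
Step 5. [6*x = 0] divide by the outer 6 ⇒ div: x = 0.

Answer: x ∈ {0}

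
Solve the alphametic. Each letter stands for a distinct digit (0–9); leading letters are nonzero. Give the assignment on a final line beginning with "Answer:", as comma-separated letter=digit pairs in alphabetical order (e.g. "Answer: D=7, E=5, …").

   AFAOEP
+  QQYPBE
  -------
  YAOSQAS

Step 1. [col 1: P + E ≡ S (mod 10)] column 1 (P + E ≡ S (mod 10), carry-in 0) doesn't pin E yet; pick E=2 and continue. So E=2.
Step 2. [col 1: P + E ≡ S (mod 10)] several values work for S in column 1 (P + E ≡ S (mod 10), carry-in 0); try S=8, so S=8.
Step 3. [Y] Y is the leading digit of a 7-digit sum of two 6-digit numbers; the final carry is exactly 1 ⇒ Y=1.
Step 4. [col 1: P + E ≡ S (mod 10)] in column 1 we have P+E≡S with carry-in 0; given E=2, S=8 and digits 1,2,8 already taken and all letters distinct, that pins P to 6. So P=6.
Step 5. [col 2: E + B ≡ A (mod 10)] column 2 (E + B ≡ A (mod 10), carry-in 0) doesn't pin B yet; pick B=5 and continue, so B=5.
Step 6. [col 2: E + B ≡ A (mod 10)] in column 2 we have E+B≡A with carry-in 0; given E=2, B=5 and digits 1,2,5,6,8 already taken and all letters distinct, that pins A to 7, so A=7.
Step 7. [col 3: O + P ≡ Q (mod 10)] Q=9 is one option consistent with column 3 (O + P ≡ Q (mod 10), carry-in 0) — take it. So Q=9.
Step 8. [col 3: O + P ≡ Q (mod 10)] column 3 reads O+P+carry(0)=Q with P=6, Q=9; with digits 1,2,5,6,7,8,9 already taken and all letters distinct, the only value for O is 3 ⇒ O=3.
Step 9. [col 5: F + Q ≡ O (mod 10)] column 5: given Q=9, O=3, carry-in 0, and digits 1,2,3,5,6,7,8,9 already taken and all letters distinct, F+Q≡O (mod 10) forces F=4 ⇒ F=4.

Answer: A=7, B=5, E=2, F=4, O=3, P=6, Q=9, S=8, Y=1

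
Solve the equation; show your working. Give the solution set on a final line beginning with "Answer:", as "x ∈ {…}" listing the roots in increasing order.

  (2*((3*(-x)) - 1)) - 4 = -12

Step 1. [(2*((3*(-x)) - 1)) - 4 = -12] 2 divides every term; factor it out ⇒ factor: ((3*(-x)) - 1) - 2 = -6.
Step 2. [((3*(-x)) - 1) - 2 = -6] -2 is outermost — add 2 both sides ⇒ sub: (3*(-x)) - 1 = -4.
Step 3. [(3*(-x)) - 1 = -4] -1 is outermost — add 1 both sides ⇒ sub: 3*(-x) = -3.
Step 4. [3*(-x) = -3] leading coefficient 3: divide by 3. So div: -x = -1.
Step 5. [-x = -1] flip signs both sides, so neg: x = 1.

Answer: x ∈ {1}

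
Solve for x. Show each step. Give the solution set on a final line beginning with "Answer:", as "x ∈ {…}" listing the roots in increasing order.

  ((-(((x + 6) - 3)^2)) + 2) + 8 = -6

Step 1. [((-(((x + 6) - 3)^2)) + 2) + 8 = -6] +8 is outermost — subtract 8 both sides ⇒ sub: (-(((x + 6) - 3)^2)) + 2 = -14.
Step 2. [(-(((x + 6) - 3)^2)) + 2 = -14] 2 comes off first (subtract 2) ⇒ sub: -(((x + 6) - 3)^2) = -16.
Step 3. [-(((x + 6) - 3)^2) = -16] leading − — multiply by −1. So neg: ((x + 6) - 3)^2 = 16.
Step 4. [((x + 6) - 3)^2 = 16] 16 ≥ 0, LHS is (·)² — take ±√ ⇒ sqrt: (x + 6) - 3 = 4 or -4.
Step 5. [(x + 6) - 3 = 4 or -4] 3 comes off first (add 3), so sub: x + 6 = 7 or -1.
Step 6. [x + 6 = 7 or -1] the outer +6 inverts by subtracting 6. So sub: x = 1 or -7.

Answer: x ∈ {-7, 1}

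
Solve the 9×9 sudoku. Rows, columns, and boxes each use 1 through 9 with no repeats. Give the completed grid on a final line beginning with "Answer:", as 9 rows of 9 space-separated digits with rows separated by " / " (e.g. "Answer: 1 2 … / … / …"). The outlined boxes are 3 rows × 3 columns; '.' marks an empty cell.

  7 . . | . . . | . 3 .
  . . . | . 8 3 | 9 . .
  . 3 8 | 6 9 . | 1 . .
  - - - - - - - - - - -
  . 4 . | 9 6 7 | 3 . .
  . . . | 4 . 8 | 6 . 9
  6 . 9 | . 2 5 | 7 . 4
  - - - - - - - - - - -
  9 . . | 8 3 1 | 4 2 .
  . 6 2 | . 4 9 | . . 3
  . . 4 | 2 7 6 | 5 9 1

Step 1. [r1c5∈{1,5}] r1c5 is the only open cell in col 5 admitting 5, so r1c5=5.
Step 2. [r1c7∈{2,8}] across col 7, 2 lands solely at r1c7, so r1c7=2.
Step 3. [r2c8∈{4,5,6,7}] in col 8, 6 fits only at r2c8, so r2c8=6.
Step 4. [r5c5∈{1}] r5c5 has the single candidate 1. So r5c5=1.
Step 5. [r5c8∈{5}] r5c8 has the single candidate 5, so r5c8=5.
Step 6. [r8c1∈{1,5,8}] r8c1 is the only open cell in row 8 admitting 1 ⇒ r8c1=1.
Step 7. [r8c8∈{7,8}] across row 8, 7 lands solely at r8c8. So r8c8=7.
Step 8. [r1c4∈{1}] r1c4's peers cover all but 1, so r1c4=1.
Step 9. [r2c1∈{2,4,5}] r2c1 is the only open cell in row 2 admitting 4, so r2c1=4.
Step 10. [r2c2∈{1,2,5}] row 2 places 2 nowhere but r2c2. So r2c2=2.
Step 11. [r3c1∈{5}] r3c1's peers cover all but 5 ⇒ r3c1=5.
Step 12. [r6c2∈{1,8}] in col 2, 1 fits only at r6c2 ⇒ r6c2=1.
Step 13. [r4c1∈{2,8}] box 4 places 8 nowhere but r4c1 ⇒ r4c1=8.
Step 14. [r7c2∈{5,7}] in col 2, 5 fits only at r7c2 ⇒ r7c2=5.
Step 15. [r5c3∈{3,7}] in col 3, 3 fits only at r5c3 ⇒ r5c3=3.
Step 16. [r3c9∈{7}] nothing but 7 survives at r3c9. So r3c9=7.
Step 17. [r3c6∈{2,4}] in row 3, 2 fits only at r3c6, so r3c6=2.
Step 18. [r8c7∈{8}] r8c7's peers cover all but 8 ⇒ r8c7=8.
Step 19. [r5c1∈{2}] r5c1 is down to just 2, so r5c1=2.
Step 20. [r2c4∈{7}] r2c4 is down to just 7 ⇒ r2c4=7.
Step 21. [r4c9∈{2}] only 2 remains possible at r4c9 ⇒ r4c9=2.
Step 22. [r3c8∈{4}] nothing but 4 survives at r3c8, so r3c8=4.
Step 23. [r7c9∈{6}] nothing but 6 survives at r7c9. So r7c9=6.
Step 24. [r6c4∈{3}] r6c4 is down to just 3. So r6c4=3.
Step 25. [r1c2∈{9}] only 9 remains possible at r1c2 ⇒ r1c2=9.
Step 26. [r1c9∈{8}] only 8 remains possible at r1c9. So r1c9=8.
Step 27. [r8c4∈{5}] r8c4 is down to just 5 ⇒ r8c4=5.
Step 28. [r9c2∈{8}] r9c2 has the single candidate 8, so r9c2=8.
Step 29. [r4c3∈{5}] r4c3 has the single candidate 5, so r4c3=5.
Step 30. [r2c9∈{5}] r2c9 is down to just 5, so r2c9=5.
Step 31. [r1c3∈{6}] only 6 remains possible at r1c3, so r1c3=6.
Step 32. [r6c8∈{8}] r6c8 has the single candidate 8, so r6c8=8.
Step 33. [r4c8∈{1}] r4c8 has the single candidate 1, so r4c8=1.
Step 34. [r2c3∈{1}] r2c3 is down to just 1, so r2c3=1.
Step 35. [r9c1∈{3}] nothing but 3 survives at r9c1. So r9c1=3.
Step 36. [r5c2∈{7}] r5c2 is down to just 7. So r5c2=7.
Step 37. [r1c6∈{4}] only 4 remains possible at r1c6 ⇒ r1c6=4.
Step 38. [r7c3∈{7}] nothing but 7 survives at r7c3 ⇒ r7c3=7.

Answer: 7 9 6 1 5 4 2 3 8 / 4 2 1 7 8 3 9 6 5 / 5 3 8 6 9 2 1 4 7 / 8 4 5 9 6 7 3 1 2 / 2 7 3 4 1 8 6 5 9 / 6 1 9 3 2 5 7 8 4 / 9 5 7 8 3 1 4 2 6 / 1 6 2 5 4 9 8 7 3 / 3 8 4 2 7 6 5 9 1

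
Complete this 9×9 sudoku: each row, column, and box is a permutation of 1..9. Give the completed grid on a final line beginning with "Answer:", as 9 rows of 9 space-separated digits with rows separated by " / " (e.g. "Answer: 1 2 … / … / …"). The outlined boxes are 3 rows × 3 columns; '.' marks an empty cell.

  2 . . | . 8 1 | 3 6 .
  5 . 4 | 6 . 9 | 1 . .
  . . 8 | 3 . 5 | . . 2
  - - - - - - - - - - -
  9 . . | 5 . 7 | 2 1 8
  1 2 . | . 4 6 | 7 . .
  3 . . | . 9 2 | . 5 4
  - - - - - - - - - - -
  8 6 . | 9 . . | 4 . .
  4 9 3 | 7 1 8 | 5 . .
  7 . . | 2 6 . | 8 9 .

Step 1. [r2c9∈{7}] r2c9 is down to just 7. So r2c9=7.
Step 2. [r7c6∈{3}] r7c6 is down to just 3. So r7c6=3.
Step 3. [r9c2∈{1,5}] in col 2, 5 fits only at r9c2 ⇒ r9c2=5.
Step 4. [r1c2∈{7}] nothing but 7 survives at r1c2 ⇒ r1c2=7.
Step 5. [r7c9∈{1}] only 1 remains possible at r7c9, so r7c9=1.
Step 6. [r5c9∈{3,9}] in row 5, 9 fits only at r5c9. So r5c9=9.
Step 7. [r6c4∈{1,8}] 1 has one home in row 6: r6c4, so r6c4=1.
Step 8. [r7c8∈{2,7}] across row 7, 7 lands solely at r7c8. So r7c8=7.
Step 9. [r6c3∈{6,7}] across row 6, 7 lands solely at r6c3, so r6c3=7.
Step 10. [r6c2∈{8}] r6c2's peers cover all but 8, so r6c2=8.
Step 11. [r7c3∈{2}] nothing but 2 survives at r7c3. So r7c3=2.
Step 12. [r9c3∈{1}] nothing but 1 survives at r9c3. So r9c3=1.
Step 13. [r3c5∈{7}] nothing but 7 survives at r3c5. So r3c5=7.
Step 14. [r5c3∈{5}] only 5 remains possible at r5c3. So r5c3=5.
Step 15. [r8c9∈{6}] r8c9 has the single candidate 6 ⇒ r8c9=6.
Step 16. [r2c2∈{3}] r2c2 has the single candidate 3 ⇒ r2c2=3.
Step 17. [r2c8∈{8}] r2c8 is down to just 8 ⇒ r2c8=8.
Step 18. [r1c4∈{4}] nothing but 4 survives at r1c4. So r1c4=4.
Step 19. [r4c2∈{4}] r4c2's peers cover all but 4, so r4c2=4.
Step 20. [r4c5∈{3}] r4c5 has the single candidate 3. So r4c5=3.
Step 21. [r3c1∈{6}] r3c1's peers cover all but 6. So r3c1=6.
Step 22. [r2c5∈{2}] only 2 remains possible at r2c5 ⇒ r2c5=2.
Step 23. [r9c9∈{3}] only 3 remains possible at r9c9, so r9c9=3.
Step 24. [r5c8∈{3}] nothing but 3 survives at r5c8. So r5c8=3.
Step 25. [r1c9∈{5}] only 5 remains possible at r1c9. So r1c9=5.
Step 26. [r3c2∈{1}] r3c2 is down to just 1. So r3c2=1.
Step 27. [r9c6∈{4}] r9c6 is down to just 4 ⇒ r9c6=4.
Step 28. [r3c7∈{9}] only 9 remains possible at r3c7, so r3c7=9.
Step 29. [r6c7∈{6}] only 6 remains possible at r6c7. So r6c7=6.
Step 30. [r8c8∈{2}] nothing but 2 survives at r8c8 ⇒ r8c8=2.
Step 31. [r1c3∈{9}] r1c3 is down to just 9. So r1c3=9.
Step 32. [r3c8∈{4}] only 4 remains possible at r3c8 ⇒ r3c8=4.
Step 33. [r4c3∈{6}] nothing but 6 survives at r4c3 ⇒ r4c3=6.
Step 34. [r5c4∈{8}] r5c4 has the single candidate 8. So r5c4=8.
Step 35. [r7c5∈{5}] r7c5 is down to just 5, so r7c5=5.

Answer: 2 7 9 4 8 1 3 6 5 / 5 3 4 6 2 9 1 8 7 / 6 1 8 3 7 5 9 4 2 / 9 4 6 5 3 7 2 1 8 / 1 2 5 8 4 6 7 3 9 / 3 8 7 1 9 2 6 5 4 / 8 6 2 9 5 3 4 7 1 / 4 9 3 7 1 8 5 2 6 / 7 5 1 2 6 4 8 9 3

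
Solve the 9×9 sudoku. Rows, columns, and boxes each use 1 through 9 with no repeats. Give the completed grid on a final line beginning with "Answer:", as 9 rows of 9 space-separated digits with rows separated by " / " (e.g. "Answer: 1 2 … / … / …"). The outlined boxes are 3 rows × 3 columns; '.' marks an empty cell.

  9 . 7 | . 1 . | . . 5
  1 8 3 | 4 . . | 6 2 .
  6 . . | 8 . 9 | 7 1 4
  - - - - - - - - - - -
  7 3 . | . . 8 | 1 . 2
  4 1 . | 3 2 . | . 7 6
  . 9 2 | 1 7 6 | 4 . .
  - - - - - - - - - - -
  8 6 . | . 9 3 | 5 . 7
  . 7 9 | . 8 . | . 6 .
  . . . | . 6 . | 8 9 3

Step 1. [r5c6∈{5}] r5c6 has the single candidate 5 ⇒ r5c6=5.
Step 2. [r7c4∈{2}] nothing but 2 survives at r7c4, so r7c4=2.
Step 3. [r6c1∈{5}] r6c1 has the single candidate 5, so r6c1=5.
Step 4. [r3c2∈{2,5}] row 3 places 2 nowhere but r3c2, so r3c2=2.
Step 5. [r9c2∈{4,5}] r9c2 is the only open cell in col 2 admitting 5, so r9c2=5.
Step 6. [r1c8∈{3,8}] r1c8 is the only open cell in row 1 admitting 8. So r1c8=8.
Step 7. [r7c3∈{1,4}] across row 7, 1 lands solely at r7c3 ⇒ r7c3=1.
Step 8. [r9c6∈{1,4,7}] row 9 places 1 nowhere but r9c6 ⇒ r9c6=1.
Step 9. [r8c1∈{2,3}] row 8 places 3 nowhere but r8c1, so r8c1=3.
Step 10. [r3c5∈{3,5}] row 3 places 3 nowhere but r3c5. So r3c5=3.
Step 11. [r8c6∈{4}] r8c6 is down to just 4, so r8c6=4.
Step 12. [r1c7∈{3}] r1c7's peers cover all but 3. So r1c7=3.
Step 13. [r8c9∈{1}] r8c9 is down to just 1. So r8c9=1.
Step 14. [r1c2∈{4}] only 4 remains possible at r1c2 ⇒ r1c2=4.
Step 15. [r4c4∈{9}] r4c4's peers cover all but 9 ⇒ r4c4=9.
Step 16. [r4c5∈{4}] r4c5's peers cover all but 4. So r4c5=4.
Step 17. [r2c5∈{5}] r2c5 has the single candidate 5, so r2c5=5.
Step 18. [r9c1∈{2}] nothing but 2 survives at r9c1, so r9c1=2.
Step 19. [r1c4∈{6}] nothing but 6 survives at r1c4. So r1c4=6.
Step 20. [r9c3∈{4}] nothing but 4 survives at r9c3, so r9c3=4.
Step 21. [r2c6∈{7}] r2c6's peers cover all but 7 ⇒ r2c6=7.
Step 22. [r4c8∈{5}] r4c8 has the single candidate 5. So r4c8=5.
Step 23. [r6c9∈{8}] only 8 remains possible at r6c9, so r6c9=8.
Step 24. [r2c9∈{9}] nothing but 9 survives at r2c9. So r2c9=9.
Step 25. [r8c4∈{5}] nothing but 5 survives at r8c4, so r8c4=5.
Step 26. [r1c6∈{2}] r1c6 has the single candidate 2. So r1c6=2.
Step 27. [r5c3∈{8}] only 8 remains possible at r5c3 ⇒ r5c3=8.
Step 28. [r4c3∈{6}] only 6 remains possible at r4c3 ⇒ r4c3=6.
Step 29. [r9c4∈{7}] nothing but 7 survives at r9c4, so r9c4=7.
Step 30. [r7c8∈{4}] only 4 remains possible at r7c8 ⇒ r7c8=4.
Step 31. [r3c3∈{5}] r3c3 is down to just 5, so r3c3=5.
Step 32. [r6c8∈{3}] r6c8 is down to just 3, so r6c8=3.
Step 33. [r8c7∈{2}] nothing but 2 survives at r8c7, so r8c7=2.
Step 34. [r5c7∈{9}] nothing but 9 survives at r5c7. So r5c7=9.

Answer: 9 4 7 6 1 2 3 8 5 / 1 8 3 4 5 7 6 2 9 / 6 2 5 8 3 9 7 1 4 / 7 3 6 9 4 8 1 5 2 / 4 1 8 3 2 5 9 7 6 / 5 9 2 1 7 6 4 3 8 / 8 6 1 2 9 3 5 4 7 / 3 7 9 5 8 4 2 6 1 / 2 5 4 7 6 1 8 9 3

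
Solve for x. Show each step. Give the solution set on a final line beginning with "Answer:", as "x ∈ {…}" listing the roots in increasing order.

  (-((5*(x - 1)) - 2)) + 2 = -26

Step 1. [(-((5*(x - 1)) - 2)) + 2 = -26] +2 is outermost — subtract 2 both sides ⇒ sub: -((5*(x - 1)) - 2) = -28.
Step 2. [-((5*(x - 1)) - 2) = -28] LHS negated; negate both sides ⇒ neg: (5*(x - 1)) - 2 = 28.
Step 3. [(5*(x - 1)) - 2 = 28] peel the -2: add 2 from each side ⇒ sub: 5*(x - 1) = 30.
Step 4. [5*(x - 1) = 30] divide by the outer 5 ⇒ div: x - 1 = 6.
Step 5. [x - 1 = 6] add 1: x sits inside (… - 1), so sub: x = 7.

Answer: x ∈ {7}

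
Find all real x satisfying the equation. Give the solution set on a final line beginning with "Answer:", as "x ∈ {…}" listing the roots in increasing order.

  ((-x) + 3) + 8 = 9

Step 1. [((-x) + 3) + 8 = 9] peel the +8: subtract 8 from each side. So sub: (-x) + 3 = 1.
Step 2. [(-x) + 3 = 1] +3 is outermost — subtract 3 both sides, so sub: -x = -2.
Step 3. [-x = -2] flip signs both sides, so neg: x = 2.

Answer: x ∈ {2}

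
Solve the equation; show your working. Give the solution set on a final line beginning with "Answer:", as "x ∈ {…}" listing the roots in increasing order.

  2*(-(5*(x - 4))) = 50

Step 1. [2*(-(5*(x - 4))) = 50] 2 out front; divide by 2. So div: -(5*(x - 4)) = 25.
Step 2. [-(5*(x - 4)) = 25] flip signs both sides, so neg: 5*(x - 4) = -25.
Step 3. [5*(x - 4) = -25] divide by the outer 5, so div: x - 4 = -5.
Step 4. [x - 4 = -5] the outer -4 inverts by adding 4, so sub: x = -1.

Answer: x ∈ {-1}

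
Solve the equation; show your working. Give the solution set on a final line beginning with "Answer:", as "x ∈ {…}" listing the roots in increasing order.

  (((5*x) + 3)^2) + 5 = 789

Step 1. [(((5*x) + 3)^2) + 5 = 789] 5 comes off first (subtract 5), so sub: ((5*x) + 3)^2 = 784.
Step 2. [((5*x) + 3)^2 = 784] √ both sides: 784 ≥ 0 gives two branches ⇒ sqrt: (5*x) + 3 = 28 or -28.
Step 3. [(5*x) + 3 = 28 or -28] the outer +3 inverts by subtracting 3. So sub: 5*x = 25 or -31.
Step 4. [5*x = 25 or -31] leading coefficient 5: divide by 5, so div: x = 5 or -31/5.

Answer: x ∈ {-31/5, 5}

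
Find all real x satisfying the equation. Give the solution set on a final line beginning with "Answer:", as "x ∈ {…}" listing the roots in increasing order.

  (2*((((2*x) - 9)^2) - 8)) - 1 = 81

Step 1. [(2*((((2*x) - 9)^2) - 8)) - 1 = 81] -1 is outermost — add 1 both sides, so sub: 2*((((2*x) - 9)^2) - 8) = 82.
Step 2. [2*((((2*x) - 9)^2) - 8) = 82] 2 out front; divide by 2, so div: (((2*x) - 9)^2) - 8 = 41.
Step 3. [(((2*x) - 9)^2) - 8 = 41] 8 comes off first (add 8), so sub: ((2*x) - 9)^2 = 49.
Step 4. [((2*x) - 9)^2 = 49] 49 ≥ 0, LHS is (·)² — take ±√. So sqrt: (2*x) - 9 = 7 or -7.
Step 5. [(2*x) - 9 = 7 or -7] the outer -9 inverts by adding 9. So sub: 2*x = 16 or 2.
Step 6. [2*x = 16 or 2] divide by the outer 2. So div: x = 8 or 1.

Answer: x ∈ {1, 8}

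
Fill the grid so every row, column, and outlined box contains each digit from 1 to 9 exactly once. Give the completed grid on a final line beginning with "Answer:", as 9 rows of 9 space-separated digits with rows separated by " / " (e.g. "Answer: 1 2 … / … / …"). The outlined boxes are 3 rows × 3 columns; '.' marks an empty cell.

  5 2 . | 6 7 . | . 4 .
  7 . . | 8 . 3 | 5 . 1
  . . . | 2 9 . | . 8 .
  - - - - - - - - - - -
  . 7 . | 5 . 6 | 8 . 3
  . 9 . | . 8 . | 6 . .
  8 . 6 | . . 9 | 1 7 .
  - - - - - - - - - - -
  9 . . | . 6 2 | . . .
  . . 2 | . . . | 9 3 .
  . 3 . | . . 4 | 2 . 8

Step 1. [r7c7∈{4,7}] in col 7, 4 fits only at r7c7. So r7c7=4.
Step 2. [r2c8∈{2,6,9}] row 2 places 2 nowhere but r2c8. So r2c8=2.
Step 3. [r5c8∈{5}] r5c8's peers cover all but 5. So r5c8=5.
Step 4. [r3c9∈{6,7}] box 3 places 6 nowhere but r3c9, so r3c9=6.
Step 5. [r1c6∈{1}] r1c6 has the single candidate 1 ⇒ r1c6=1.
Step 6. [r7c4∈{1,3,7}] in row 7, 3 fits only at r7c4 ⇒ r7c4=3.
Step 7. [r6c4∈{4}] only 4 remains possible at r6c4 ⇒ r6c4=4.
Step 8. [r8c6∈{5,7,8}] col 6 places 8 nowhere but r8c6. So r8c6=8.
Step 9. [r7c2∈{1,5,8}] in col 2, 8 fits only at r7c2 ⇒ r7c2=8.
Step 10. [r5c9∈{2,4}] in col 9, 4 fits only at r5c9. So r5c9=4.
Step 11. [r5c1∈{1,2,3}] r5c1 is the only open cell in row 5 admitting 2 ⇒ r5c1=2.
Step 12. [r3c1∈{1,3,4}] 3 has one home in col 1: r3c1. So r3c1=3.
Step 13. [r2c5∈{4}] r2c5 is down to just 4. So r2c5=4.
Step 14. [r9c4∈{1,7,9}] r9c4 is the only open cell in row 9 admitting 9, so r9c4=9.
Step 15. [r8c4∈{1,7}] box 8 places 7 nowhere but r8c4 ⇒ r8c4=7.
Step 16. [r8c9∈{5}] r8c9 has the single candidate 5 ⇒ r8c9=5.
Step 17. [r8c5∈{1}] r8c5 has the single candidate 1 ⇒ r8c5=1.
Step 18. [r7c3∈{1,5,7}] 5 has one home in row 7: r7c3, so r7c3=5.
Step 19. [r3c2∈{1,4}] r3c2 is the only open cell in col 2 admitting 1, so r3c2=1.
Step 20. [r8c2∈{4,6}] col 2 places 4 nowhere but r8c2. So r8c2=4.
Step 21. [r4c1∈{1,4}] r4c1 is the only open cell in col 1 admitting 4 ⇒ r4c1=4.
Step 22. [r9c1∈{1,6}] in col 1, 1 fits only at r9c1 ⇒ r9c1=1.
Step 23. [r5c3∈{1,3}] in row 5, 3 fits only at r5c3. So r5c3=3.
Step 24. [r2c3∈{9}] r2c3 has the single candidate 9, so r2c3=9.
Step 25. [r6c9∈{2}] r6c9 has the single candidate 2 ⇒ r6c9=2.
Step 26. [r7c8∈{1}] r7c8 is down to just 1, so r7c8=1.
Step 27. [r3c7∈{7}] r3c7 has the single candidate 7. So r3c7=7.
Step 28. [r8c1∈{6}] r8c1's peers cover all but 6 ⇒ r8c1=6.
Step 29. [r5c6∈{7}] r5c6's peers cover all but 7 ⇒ r5c6=7.
Step 30. [r7c9∈{7}] only 7 remains possible at r7c9, so r7c9=7.
Step 31. [r9c3∈{7}] nothing but 7 survives at r9c3. So r9c3=7.
Step 32. [r9c8∈{6}] r9c8 is down to just 6 ⇒ r9c8=6.
Step 33. [r9c5∈{5}] r9c5 has the single candidate 5. So r9c5=5.
Step 34. [r1c3∈{8}] nothing but 8 survives at r1c3, so r1c3=8.
Step 35. [r4c3∈{1}] r4c3 has the single candidate 1 ⇒ r4c3=1.
Step 36. [r4c5∈{2}] r4c5's peers cover all but 2. So r4c5=2.
Step 37. [r2c2∈{6}] nothing but 6 survives at r2c2. So r2c2=6.
Step 38. [r1c9∈{9}] r1c9's peers cover all but 9 ⇒ r1c9=9.
Step 39. [r1c7∈{3}] only 3 remains possible at r1c7 ⇒ r1c7=3.
Step 40. [r6c2∈{5}] only 5 remains possible at r6c2, so r6c2=5.
Step 41. [r3c6∈{5}] r3c6 has the single candidate 5 ⇒ r3c6=5.
Step 42. [r6c5∈{3}] r6c5 is down to just 3 ⇒ r6c5=3.
Step 43. [r5c4∈{1}] nothing but 1 survives at r5c4 ⇒ r5c4=1.
Step 44. [r4c8∈{9}] r4c8's peers cover all but 9. So r4c8=9.
Step 45. [r3c3∈{4}] only 4 remains possible at r3c3, so r3c3=4.

Answer: 5 2 8 6 7 1 3 4 9 / 7 6 9 8 4 3 5 2 1 / 3 1 4 2 9 5 7 8 6 / 4 7 1 5 2 6 8 9 3 / 2 9 3 1 8 7 6 5 4 / 8 5 6 4 3 9 1 7 2 / 9 8 5 3 6 2 4 1 7 / 6 4 2 7 1 8 9 3 5 / 1 3 7 9 5 4 2 6 8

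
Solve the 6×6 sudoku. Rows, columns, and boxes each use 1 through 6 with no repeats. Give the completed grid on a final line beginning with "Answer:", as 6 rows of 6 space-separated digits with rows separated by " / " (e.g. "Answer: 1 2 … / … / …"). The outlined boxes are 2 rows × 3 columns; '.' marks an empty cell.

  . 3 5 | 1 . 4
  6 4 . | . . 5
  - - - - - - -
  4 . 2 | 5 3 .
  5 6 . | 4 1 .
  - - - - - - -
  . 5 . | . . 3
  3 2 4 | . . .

Step 1. [r6c4∈{6}] nothing but 6 survives at r6c4, so r6c4=6.
Step 2. [r2c5∈{2}] nothing but 2 survives at r2c5 ⇒ r2c5=2.
Step 3. [r2c3∈{1}] r2c3 is down to just 1, so r2c3=1.
Step 4. [r5c4∈{2}] nothing but 2 survives at r5c4 ⇒ r5c4=2.
Step 5. [r4c6∈{2}] r4c6 has the single candidate 2, so r4c6=2.
Step 6. [r4c3∈{3}] only 3 remains possible at r4c3. So r4c3=3.
Step 7. [r5c1∈{1}] r5c1 has the single candidate 1. So r5c1=1.
Step 8. [r5c5∈{4}] r5c5's peers cover all but 4 ⇒ r5c5=4.
Step 9. [r1c1∈{2}] r1c1 has the single candidate 2, so r1c1=2.
Step 10. [r1c5∈{6}] r1c5's peers cover all but 6, so r1c5=6.
Step 11. [r6c6∈{1}] r6c6 has the single candidate 1, so r6c6=1.
Step 12. [r5c3∈{6}] only 6 remains possible at r5c3, so r5c3=6.
Step 13. [r3c6∈{6}] nothing but 6 survives at r3c6 ⇒ r3c6=6.
Step 14. [r3c2∈{1}] r3c2 is down to just 1, so r3c2=1.
Step 15. [r6c5∈{5}] nothing but 5 survives at r6c5, so r6c5=5.
Step 16. [r2c4∈{3}] only 3 remains possible at r2c4. So r2c4=3.

Answer: 2 3 5 1 6 4 / 6 4 1 3 2 5 / 4 1 2 5 3 6 / 5 6 3 4 1 2 / 1 5 6 2 4 3 / 3 2 4 6 5 1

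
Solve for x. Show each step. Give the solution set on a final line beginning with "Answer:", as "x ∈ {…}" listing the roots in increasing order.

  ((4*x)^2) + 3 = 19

Step 1. [((4*x)^2) + 3 = 19] peel the +3: subtract 3 from each side. So sub: (4*x)^2 = 16.
Step 2. [(4*x)^2 = 16] 16 ≥ 0, LHS is (·)² — take ±√, so sqrt: 4*x = 4 or -4.
Step 3. [4*x = 4 or -4] 4·(inner) — divide through by 4. So div: x = 1 or -1.

Answer: x ∈ {-1, 1}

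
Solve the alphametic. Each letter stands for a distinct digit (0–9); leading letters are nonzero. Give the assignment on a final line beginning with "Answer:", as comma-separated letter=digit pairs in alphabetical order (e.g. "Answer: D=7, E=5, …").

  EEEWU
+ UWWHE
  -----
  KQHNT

Step 1. [col 1: U + E ≡ T (mod 10)] no forcing yet in column 1 (carry-in 0); E=5 is free and consistent — try it, so E=5.
Step 2. [col 1: U + E ≡ T (mod 10)] U=3 is one option consistent with column 1 (U + E ≡ T (mod 10), carry-in 0) — take it. So U=3.
Step 3. [col 1: U + E ≡ T (mod 10)] from column 1 (U=3, E=5, carry-in 0, digits 3,5 already taken and all letters distinct): T must equal 8. So T=8.
Step 4. [col 2: W + H ≡ N (mod 10)] no forcing yet in column 2 (carry-in 0); H=1 is free and consistent — try it, so H=1.
Step 5. [col 2: W + H ≡ N (mod 10)] W=6 is one option consistent with column 2 (W + H ≡ N (mod 10), carry-in 0) — take it. So W=6.
Step 6. [col 2: W + H ≡ N (mod 10)] column 2 reads W+H+carry(0)=N with W=6, H=1; with digits 1,3,5,6,8 already taken and all letters distinct, the only value for N is 7 ⇒ N=7.
Step 7. [col 4: E + W ≡ Q (mod 10)] from column 4 (E=5, W=6, carry-in 1, digits 1,3,5,6,7,8 already taken and all letters distinct): Q must equal 2. So Q=2.
Step 8. [col 5: E + U ≡ K (mod 10)] from column 5 (E=5, U=3, carry-in 1, digits 1,2,3,5,6,7,8 already taken and all letters distinct): K must equal 9, so K=9.

Answer: E=5, H=1, K=9, N=7, Q=2, T=8, U=3, W=6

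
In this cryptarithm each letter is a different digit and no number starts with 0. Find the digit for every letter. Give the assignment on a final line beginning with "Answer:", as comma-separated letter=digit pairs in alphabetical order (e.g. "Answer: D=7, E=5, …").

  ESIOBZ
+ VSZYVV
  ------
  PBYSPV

Step 1. [col 1: Z + V ≡ V (mod 10)] from column 1 (nothing yet, carry-in 0, all letters distinct, none taken yet): Z must equal 0. So Z=0.
Step 2. [col 1: Z + V ≡ V (mod 10)] no forcing yet in column 1 (carry-in 0); V=3 is free and consistent — try it, so V=3.
Step 3. [col 2: B + V ≡ P (mod 10)] no forcing yet in column 2 (carry-in 0); P=5 is free and consistent — try it, so P=5.
Step 4. [col 2: B + V ≡ P (mod 10)] from column 2 (V=3, P=5, carry-in 0, digits 0,3,5 already taken and all letters distinct): B must equal 2. So B=2.
Step 5. [col 3: O + Y ≡ S (mod 10)] O=7 is one option consistent with column 3 (O + Y ≡ S (mod 10), carry-in 0) — take it, so O=7.
Step 6. [col 3: O + Y ≡ S (mod 10)] column 3 (O + Y ≡ S (mod 10), carry-in 0) doesn't pin Y yet; pick Y=9 and continue, so Y=9.
Step 7. [col 3: O + Y ≡ S (mod 10)] in column 3 we have O+Y≡S with carry-in 0; given O=7, Y=9 and digits 0,2,3,5,7,9 already taken and all letters distinct, that pins S to 6. So S=6.
Step 8. [col 4: I + Z ≡ Y (mod 10)] column 4 reads I+Z+carry(1)=Y with Z=0, Y=9; with digits 0,2,3,5,6,7,9 already taken and all letters distinct, the only value for I is 8, so I=8.
Step 9. [col 6: E + V ≡ P (mod 10)] from column 6 (V=3, P=5, carry-in 1, digits 0,2,3,5,6,7,8,9 already taken and all letters distinct): E must equal 1. So E=1.

Answer: B=2, E=1, I=8, O=7, P=5, S=6, V=3, Y=9, Z=0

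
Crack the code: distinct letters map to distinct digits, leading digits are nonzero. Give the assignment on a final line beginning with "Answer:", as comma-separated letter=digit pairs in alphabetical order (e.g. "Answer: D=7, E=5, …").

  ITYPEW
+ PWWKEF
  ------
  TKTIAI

Step 1. [col 1: W + F ≡ I (mod 10)] column 1 (W + F ≡ I (mod 10), carry-in 0) doesn't pin I yet; pick I=2 and continue ⇒ I=2.
Step 2. [col 1: W + F ≡ I (mod 10)] no forcing yet in column 1 (carry-in 0); F=7 is free and consistent — try it. So F=7.
Step 3. [col 1: W + F ≡ I (mod 10)] in column 1 we have W+F≡I with carry-in 0; given F=7, I=2 and digits 2,7 already taken and all letters distinct, that pins W to 5, so W=5.
Step 4. [col 2: E + E ≡ A (mod 10)] several values work for E in column 2 (E + E ≡ A (mod 10), carry-in 1); try E=6, so E=6.
Step 5. [col 2: E + E ≡ A (mod 10)] in column 2 we have E+E≡A with carry-in 1; given E=6 and digits 2,5,6,7 already taken and all letters distinct, that pins A to 3 ⇒ A=3.
Step 6. [col 3: P + K ≡ I (mod 10)] no forcing yet in column 3 (carry-in 1); K=0 is free and consistent — try it ⇒ K=0.
Step 7. [col 3: P + K ≡ I (mod 10)] from column 3 (K=0, I=2, carry-in 1, digits 0,2,3,5,6,7 already taken and all letters distinct): P must equal 1 ⇒ P=1.
Step 8. [col 4: Y + W ≡ T (mod 10)] several values work for Y in column 4 (Y + W ≡ T (mod 10), carry-in 0); try Y=9. So Y=9.
Step 9. [col 4: Y + W ≡ T (mod 10)] in column 4 we have Y+W≡T with carry-in 0; given Y=9, W=5 and digits 0,1,2,3,5,6,7,9 already taken and all letters distinct, that pins T to 4 ⇒ T=4.

Answer: A=3, E=6, F=7, I=2, K=0, P=1, T=4, W=5, Y=9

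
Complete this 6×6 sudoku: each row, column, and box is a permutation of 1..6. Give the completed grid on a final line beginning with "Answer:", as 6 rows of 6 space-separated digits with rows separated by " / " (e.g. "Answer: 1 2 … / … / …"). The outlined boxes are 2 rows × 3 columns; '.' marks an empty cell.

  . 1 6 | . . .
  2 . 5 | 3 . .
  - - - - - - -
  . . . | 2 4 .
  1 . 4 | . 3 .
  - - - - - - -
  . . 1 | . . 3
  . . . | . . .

Step 1. [r6c3∈{2,3}] across col 3, 2 lands solely at r6c3 ⇒ r6c3=2.
Step 2. [r6c4∈{1,4,5,6}] 1 has one home in col 4: r6c4. So r6c4=1.
Step 3. [r2c2∈{4}] r2c2 has the single candidate 4 ⇒ r2c2=4.
Step 4. [r1c6∈{2,4,5}] col 6 places 2 nowhere but r1c6. So r1c6=2.
Step 5. [r6c6∈{4,5,6}] across col 6, 4 lands solely at r6c6 ⇒ r6c6=4.
Step 6. [r3c6∈{1,5,6}] in row 3, 1 fits only at r3c6. So r3c6=1.
Step 7. [r4c6∈{5,6}] col 6 places 5 nowhere but r4c6, so r4c6=5.
Step 8. [r1c5∈{5}] only 5 remains possible at r1c5, so r1c5=5.
Step 9. [r6c5∈{6}] only 6 remains possible at r6c5. So r6c5=6.
Step 10. [r1c1∈{3}] nothing but 3 survives at r1c1. So r1c1=3.
Step 11. [r6c1∈{5}] nothing but 5 survives at r6c1. So r6c1=5.
Step 12. [r3c1∈{6}] nothing but 6 survives at r3c1, so r3c1=6.
Step 13. [r3c3∈{3}] r3c3 has the single candidate 3, so r3c3=3.
Step 14. [r5c1∈{4}] nothing but 4 survives at r5c1 ⇒ r5c1=4.
Step 15. [r4c4∈{6}] nothing but 6 survives at r4c4, so r4c4=6.
Step 16. [r2c6∈{6}] r2c6 has the single candidate 6. So r2c6=6.
Step 17. [r3c2∈{5}] only 5 remains possible at r3c2 ⇒ r3c2=5.
Step 18. [r1c4∈{4}] r1c4 has the single candidate 4, so r1c4=4.
Step 19. [r6c2∈{3}] nothing but 3 survives at r6c2, so r6c2=3.
Step 20. [r2c5∈{1}] r2c5's peers cover all but 1, so r2c5=1.
Step 21. [r5c2∈{6}] r5c2 is down to just 6. So r5c2=6.
Step 22. [r5c4∈{5}] nothing but 5 survives at r5c4. So r5c4=5.
Step 23. [r5c5∈{2}] nothing but 2 survives at r5c5, so r5c5=2.
Step 24. [r4c2∈{2}] only 2 remains possible at r4c2. So r4c2=2.

Answer: 3 1 6 4 5 2 / 2 4 5 3 1 6 / 6 5 3 2 4 1 / 1 2 4 6 3 5 / 4 6 1 5 2 3 / 5 3 2 1 6 4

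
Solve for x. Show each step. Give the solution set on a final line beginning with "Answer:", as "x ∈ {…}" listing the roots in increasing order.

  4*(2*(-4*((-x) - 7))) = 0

Step 1. [4*(2*(-4*((-x) - 7))) = 0] 4 out front; divide by 4. So div: 2*(-4*((-x) - 7)) = 0.
Step 2. [2*(-4*((-x) - 7)) = 0] divide by the outer 2 ⇒ div: -4*((-x) - 7) = 0.
Step 3. [-4*((-x) - 7) = 0] divide by the outer -4, so div: (-x) - 7 = 0.
Step 4. [(-x) - 7 = 0] peel the -7: add 7 from each side, so sub: -x = 7.
Step 5. [-x = 7] leading − — multiply by −1, so neg: x = -7.

Answer: x ∈ {-7}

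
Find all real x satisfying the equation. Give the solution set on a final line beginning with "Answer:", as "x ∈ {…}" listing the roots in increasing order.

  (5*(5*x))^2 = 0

Step 1. [(5*(5*x))^2 = 0] LHS squared, RHS 0 ≥ 0: apply √ (±), so sqrt: 5*(5*x) = 0.
Step 2. [5*(5*x) = 0] 5 out front; divide by 5. So div: 5*x = 0.
Step 3. [5*x = 0] 5·(inner) — divide through by 5. So div: x = 0.

Answer: x ∈ {0}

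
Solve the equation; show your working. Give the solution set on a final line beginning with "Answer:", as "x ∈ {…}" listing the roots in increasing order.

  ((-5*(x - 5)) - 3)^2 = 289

Step 1. [((-5*(x - 5)) - 3)^2 = 289] √ both sides: 289 ≥ 0 gives two branches, so sqrt: (-5*(x - 5)) - 3 = 17 or -17.
Step 2. [(-5*(x - 5)) - 3 = 17 or -17] peel the -3: add 3 from each side, so sub: -5*(x - 5) = 20 or -14.
Step 3. [-5*(x - 5) = 20 or -14] LHS = -5·(…); ÷-5 both sides, so div: x - 5 = -4 or 14/5.
Step 4. [x - 5 = -4 or 14/5] add 5: x sits inside (… - 5). So sub: x = 1 or 39/5.

Answer: x ∈ {1, 39/5}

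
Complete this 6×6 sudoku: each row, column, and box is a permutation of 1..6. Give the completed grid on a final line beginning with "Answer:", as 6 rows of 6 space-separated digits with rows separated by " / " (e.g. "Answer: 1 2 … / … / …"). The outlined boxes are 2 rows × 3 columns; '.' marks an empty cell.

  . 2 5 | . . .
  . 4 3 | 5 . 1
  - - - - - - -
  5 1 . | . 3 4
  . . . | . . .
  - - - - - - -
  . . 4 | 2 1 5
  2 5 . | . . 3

Step 1. [r3c4∈{6}] nothing but 6 survives at r3c4. So r3c4=6.
Step 2. [r2c1∈{6}] r2c1 is down to just 6 ⇒ r2c1=6.
Step 3. [r6c5∈{4,6}] box 6 places 6 nowhere but r6c5 ⇒ r6c5=6.
Step 4. [r5c2∈{3,6}] row 5 places 6 nowhere but r5c2. So r5c2=6.
Step 5. [r4c6∈{2}] r4c6 has the single candidate 2 ⇒ r4c6=2.
Step 6. [r4c1∈{3,4}] across row 4, 4 lands solely at r4c1, so r4c1=4.
Step 7. [r1c5∈{4}] r1c5 is down to just 4 ⇒ r1c5=4.
Step 8. [r1c6∈{6}] r1c6 has the single candidate 6, so r1c6=6.
Step 9. [r1c4∈{3}] r1c4 has the single candidate 3 ⇒ r1c4=3.
Step 10. [r3c3∈{2}] r3c3's peers cover all but 2 ⇒ r3c3=2.
Step 11. [r4c5∈{5}] nothing but 5 survives at r4c5 ⇒ r4c5=5.
Step 12. [r1c1∈{1}] r1c1 is down to just 1. So r1c1=1.
Step 13. [r4c3∈{6}] only 6 remains possible at r4c3. So r4c3=6.
Step 14. [r6c3∈{1}] r6c3 has the single candidate 1 ⇒ r6c3=1.
Step 15. [r4c2∈{3}] nothing but 3 survives at r4c2, so r4c2=3.
Step 16. [r6c4∈{4}] nothing but 4 survives at r6c4. So r6c4=4.
Step 17. [r5c1∈{3}] r5c1 has the single candidate 3 ⇒ r5c1=3.
Step 18. [r2c5∈{2}] r2c5 is down to just 2 ⇒ r2c5=2.
Step 19. [r4c4∈{1}] only 1 remains possible at r4c4, so r4c4=1.

Answer: 1 2 5 3 4 6 / 6 4 3 5 2 1 / 5 1 2 6 3 4 / 4 3 6 1 5 2 / 3 6 4 2 1 5 / 2 5 1 4 6 3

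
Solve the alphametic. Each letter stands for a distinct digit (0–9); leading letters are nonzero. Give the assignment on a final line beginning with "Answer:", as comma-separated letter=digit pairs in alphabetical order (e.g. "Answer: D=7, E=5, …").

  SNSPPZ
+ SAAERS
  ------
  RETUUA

Step 1. [col 1: Z + S ≡ A (mod 10)] several values work for S in column 1 (Z + S ≡ A (mod 10), carry-in 0); try S=4 ⇒ S=4.
Step 2. [col 1: Z + S ≡ A (mod 10)] column 1 (Z + S ≡ A (mod 10), carry-in 0) doesn't pin Z yet; pick Z=2 and continue ⇒ Z=2.
Step 3. [col 1: Z + S ≡ A (mod 10)] from column 1 (Z=2, S=4, carry-in 0, digits 2,4 already taken and all letters distinct): A must equal 6. So A=6.
Step 4. [col 2: P + R ≡ U (mod 10)] R=8 is one option consistent with column 2 (P + R ≡ U (mod 10), carry-in 0) — take it ⇒ R=8.
Step 5. [col 2: P + R ≡ U (mod 10)] several values work for U in column 2 (P + R ≡ U (mod 10), carry-in 0); try U=3, so U=3.
Step 6. [col 2: P + R ≡ U (mod 10)] from column 2 (R=8, U=3, carry-in 0, digits 2,3,4,6,8 already taken and all letters distinct): P must equal 5 ⇒ P=5.
Step 7. [col 3: P + E ≡ U (mod 10)] column 3: given P=5, U=3, carry-in 1, and digits 2,3,4,5,6,8 already taken and all letters distinct, P+E≡U (mod 10) forces E=7, so E=7.
Step 8. [col 4: S + A ≡ T (mod 10)] in column 4 we have S+A≡T with carry-in 1; given S=4, A=6 and digits 2,3,4,5,6,7,8 already taken and all letters distinct, that pins T to 1 ⇒ T=1.
Step 9. [col 5: N + A ≡ E (mod 10)] column 5: given A=6, E=7, carry-in 1, and digits 1,2,3,4,5,6,7,8 already taken and all letters distinct, N+A≡E (mod 10) forces N=0. So N=0.

Answer: A=6, E=7, N=0, P=5, R=8, S=4, T=1, U=3, Z=2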